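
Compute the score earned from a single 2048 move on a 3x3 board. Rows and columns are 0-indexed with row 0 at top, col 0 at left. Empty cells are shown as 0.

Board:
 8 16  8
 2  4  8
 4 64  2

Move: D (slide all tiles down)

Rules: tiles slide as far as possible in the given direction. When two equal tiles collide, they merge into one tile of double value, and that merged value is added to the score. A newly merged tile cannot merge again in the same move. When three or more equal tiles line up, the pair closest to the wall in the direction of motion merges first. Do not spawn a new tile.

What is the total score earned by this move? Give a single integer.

Slide down:
col 0: [8, 2, 4] -> [8, 2, 4]  score +0 (running 0)
col 1: [16, 4, 64] -> [16, 4, 64]  score +0 (running 0)
col 2: [8, 8, 2] -> [0, 16, 2]  score +16 (running 16)
Board after move:
 8 16  0
 2  4 16
 4 64  2

Answer: 16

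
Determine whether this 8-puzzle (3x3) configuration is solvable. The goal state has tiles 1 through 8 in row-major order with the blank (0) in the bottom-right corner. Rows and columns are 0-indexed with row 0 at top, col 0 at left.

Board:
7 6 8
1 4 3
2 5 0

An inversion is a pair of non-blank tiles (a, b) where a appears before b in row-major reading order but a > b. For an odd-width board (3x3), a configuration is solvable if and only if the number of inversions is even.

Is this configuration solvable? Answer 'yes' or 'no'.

Inversions (pairs i<j in row-major order where tile[i] > tile[j] > 0): 19
19 is odd, so the puzzle is not solvable.

Answer: no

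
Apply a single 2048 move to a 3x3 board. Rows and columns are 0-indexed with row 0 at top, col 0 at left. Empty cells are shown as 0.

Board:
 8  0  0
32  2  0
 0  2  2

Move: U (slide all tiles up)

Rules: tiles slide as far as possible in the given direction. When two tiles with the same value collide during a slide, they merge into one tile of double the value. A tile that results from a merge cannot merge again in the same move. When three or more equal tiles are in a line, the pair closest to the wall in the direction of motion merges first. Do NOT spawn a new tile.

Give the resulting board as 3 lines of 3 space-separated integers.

Slide up:
col 0: [8, 32, 0] -> [8, 32, 0]
col 1: [0, 2, 2] -> [4, 0, 0]
col 2: [0, 0, 2] -> [2, 0, 0]

Answer:  8  4  2
32  0  0
 0  0  0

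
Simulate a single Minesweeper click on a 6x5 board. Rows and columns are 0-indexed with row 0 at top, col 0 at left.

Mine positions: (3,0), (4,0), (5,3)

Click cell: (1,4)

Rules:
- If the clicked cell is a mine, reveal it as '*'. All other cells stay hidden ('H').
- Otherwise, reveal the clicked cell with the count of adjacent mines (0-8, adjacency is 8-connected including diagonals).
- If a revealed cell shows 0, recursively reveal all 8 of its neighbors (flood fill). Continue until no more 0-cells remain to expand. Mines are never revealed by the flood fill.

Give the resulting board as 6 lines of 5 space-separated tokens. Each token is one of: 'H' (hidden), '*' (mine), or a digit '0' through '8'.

0 0 0 0 0
0 0 0 0 0
1 1 0 0 0
H 2 0 0 0
H 2 1 1 1
H H H H H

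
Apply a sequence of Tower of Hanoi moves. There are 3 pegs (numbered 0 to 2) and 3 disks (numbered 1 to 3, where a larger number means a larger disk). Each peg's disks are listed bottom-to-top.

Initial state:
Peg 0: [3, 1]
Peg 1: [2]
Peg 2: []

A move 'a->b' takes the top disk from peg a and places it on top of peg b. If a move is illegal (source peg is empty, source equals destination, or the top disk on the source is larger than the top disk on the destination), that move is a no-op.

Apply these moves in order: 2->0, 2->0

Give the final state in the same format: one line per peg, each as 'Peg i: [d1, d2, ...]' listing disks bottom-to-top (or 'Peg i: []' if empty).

After move 1 (2->0):
Peg 0: [3, 1]
Peg 1: [2]
Peg 2: []

After move 2 (2->0):
Peg 0: [3, 1]
Peg 1: [2]
Peg 2: []

Answer: Peg 0: [3, 1]
Peg 1: [2]
Peg 2: []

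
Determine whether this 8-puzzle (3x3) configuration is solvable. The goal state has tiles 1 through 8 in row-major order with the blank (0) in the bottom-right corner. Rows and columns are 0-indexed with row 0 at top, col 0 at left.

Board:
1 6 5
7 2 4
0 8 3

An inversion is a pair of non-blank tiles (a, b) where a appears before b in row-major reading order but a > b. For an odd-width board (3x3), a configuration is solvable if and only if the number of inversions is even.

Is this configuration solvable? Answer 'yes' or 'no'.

Inversions (pairs i<j in row-major order where tile[i] > tile[j] > 0): 12
12 is even, so the puzzle is solvable.

Answer: yes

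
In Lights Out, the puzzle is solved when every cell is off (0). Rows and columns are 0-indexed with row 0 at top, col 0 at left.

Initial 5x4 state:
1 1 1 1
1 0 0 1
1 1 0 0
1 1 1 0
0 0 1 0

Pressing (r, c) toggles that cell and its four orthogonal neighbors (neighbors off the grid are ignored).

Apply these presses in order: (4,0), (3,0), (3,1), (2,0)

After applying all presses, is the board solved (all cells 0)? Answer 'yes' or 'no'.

Answer: no

Derivation:
After press 1 at (4,0):
1 1 1 1
1 0 0 1
1 1 0 0
0 1 1 0
1 1 1 0

After press 2 at (3,0):
1 1 1 1
1 0 0 1
0 1 0 0
1 0 1 0
0 1 1 0

After press 3 at (3,1):
1 1 1 1
1 0 0 1
0 0 0 0
0 1 0 0
0 0 1 0

After press 4 at (2,0):
1 1 1 1
0 0 0 1
1 1 0 0
1 1 0 0
0 0 1 0

Lights still on: 10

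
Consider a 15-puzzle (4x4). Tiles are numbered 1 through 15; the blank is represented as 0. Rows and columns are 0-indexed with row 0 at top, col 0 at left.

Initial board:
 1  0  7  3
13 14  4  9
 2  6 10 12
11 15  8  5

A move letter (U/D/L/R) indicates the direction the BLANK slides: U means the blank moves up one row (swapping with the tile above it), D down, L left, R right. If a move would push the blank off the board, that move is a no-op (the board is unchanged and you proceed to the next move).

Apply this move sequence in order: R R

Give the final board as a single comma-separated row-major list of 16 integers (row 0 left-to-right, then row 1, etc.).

After move 1 (R):
 1  7  0  3
13 14  4  9
 2  6 10 12
11 15  8  5

After move 2 (R):
 1  7  3  0
13 14  4  9
 2  6 10 12
11 15  8  5

Answer: 1, 7, 3, 0, 13, 14, 4, 9, 2, 6, 10, 12, 11, 15, 8, 5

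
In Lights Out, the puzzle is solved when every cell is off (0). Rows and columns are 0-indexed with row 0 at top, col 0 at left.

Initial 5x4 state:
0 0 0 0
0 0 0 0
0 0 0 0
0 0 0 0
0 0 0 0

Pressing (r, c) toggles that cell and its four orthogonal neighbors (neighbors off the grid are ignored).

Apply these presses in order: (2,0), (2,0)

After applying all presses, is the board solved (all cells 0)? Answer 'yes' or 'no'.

Answer: yes

Derivation:
After press 1 at (2,0):
0 0 0 0
1 0 0 0
1 1 0 0
1 0 0 0
0 0 0 0

After press 2 at (2,0):
0 0 0 0
0 0 0 0
0 0 0 0
0 0 0 0
0 0 0 0

Lights still on: 0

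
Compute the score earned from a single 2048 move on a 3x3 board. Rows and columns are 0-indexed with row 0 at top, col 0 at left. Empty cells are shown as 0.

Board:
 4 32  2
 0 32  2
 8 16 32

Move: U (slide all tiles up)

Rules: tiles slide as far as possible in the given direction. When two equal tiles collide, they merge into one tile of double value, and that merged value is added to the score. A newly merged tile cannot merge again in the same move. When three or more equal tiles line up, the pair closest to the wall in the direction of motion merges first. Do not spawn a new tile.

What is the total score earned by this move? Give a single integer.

Slide up:
col 0: [4, 0, 8] -> [4, 8, 0]  score +0 (running 0)
col 1: [32, 32, 16] -> [64, 16, 0]  score +64 (running 64)
col 2: [2, 2, 32] -> [4, 32, 0]  score +4 (running 68)
Board after move:
 4 64  4
 8 16 32
 0  0  0

Answer: 68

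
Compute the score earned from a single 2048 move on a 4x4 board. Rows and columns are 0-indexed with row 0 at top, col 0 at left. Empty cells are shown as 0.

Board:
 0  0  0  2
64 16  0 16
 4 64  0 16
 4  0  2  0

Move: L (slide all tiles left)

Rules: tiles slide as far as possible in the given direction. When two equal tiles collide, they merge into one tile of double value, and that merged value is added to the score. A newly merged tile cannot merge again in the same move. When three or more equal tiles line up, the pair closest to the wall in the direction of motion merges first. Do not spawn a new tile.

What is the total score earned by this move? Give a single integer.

Slide left:
row 0: [0, 0, 0, 2] -> [2, 0, 0, 0]  score +0 (running 0)
row 1: [64, 16, 0, 16] -> [64, 32, 0, 0]  score +32 (running 32)
row 2: [4, 64, 0, 16] -> [4, 64, 16, 0]  score +0 (running 32)
row 3: [4, 0, 2, 0] -> [4, 2, 0, 0]  score +0 (running 32)
Board after move:
 2  0  0  0
64 32  0  0
 4 64 16  0
 4  2  0  0

Answer: 32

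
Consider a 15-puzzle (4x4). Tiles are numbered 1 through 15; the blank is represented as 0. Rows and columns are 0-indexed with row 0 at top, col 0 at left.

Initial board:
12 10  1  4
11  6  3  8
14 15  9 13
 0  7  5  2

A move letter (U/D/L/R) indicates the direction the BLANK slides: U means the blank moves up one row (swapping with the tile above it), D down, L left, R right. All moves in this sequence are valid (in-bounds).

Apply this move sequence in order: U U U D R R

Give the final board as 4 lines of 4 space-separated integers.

After move 1 (U):
12 10  1  4
11  6  3  8
 0 15  9 13
14  7  5  2

After move 2 (U):
12 10  1  4
 0  6  3  8
11 15  9 13
14  7  5  2

After move 3 (U):
 0 10  1  4
12  6  3  8
11 15  9 13
14  7  5  2

After move 4 (D):
12 10  1  4
 0  6  3  8
11 15  9 13
14  7  5  2

After move 5 (R):
12 10  1  4
 6  0  3  8
11 15  9 13
14  7  5  2

After move 6 (R):
12 10  1  4
 6  3  0  8
11 15  9 13
14  7  5  2

Answer: 12 10  1  4
 6  3  0  8
11 15  9 13
14  7  5  2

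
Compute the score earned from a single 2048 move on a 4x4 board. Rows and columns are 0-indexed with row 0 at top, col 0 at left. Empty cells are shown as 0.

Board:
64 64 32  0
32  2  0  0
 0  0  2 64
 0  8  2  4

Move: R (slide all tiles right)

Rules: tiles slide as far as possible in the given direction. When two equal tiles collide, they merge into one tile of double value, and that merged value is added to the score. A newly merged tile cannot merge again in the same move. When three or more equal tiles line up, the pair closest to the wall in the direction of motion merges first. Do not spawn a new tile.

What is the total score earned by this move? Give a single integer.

Slide right:
row 0: [64, 64, 32, 0] -> [0, 0, 128, 32]  score +128 (running 128)
row 1: [32, 2, 0, 0] -> [0, 0, 32, 2]  score +0 (running 128)
row 2: [0, 0, 2, 64] -> [0, 0, 2, 64]  score +0 (running 128)
row 3: [0, 8, 2, 4] -> [0, 8, 2, 4]  score +0 (running 128)
Board after move:
  0   0 128  32
  0   0  32   2
  0   0   2  64
  0   8   2   4

Answer: 128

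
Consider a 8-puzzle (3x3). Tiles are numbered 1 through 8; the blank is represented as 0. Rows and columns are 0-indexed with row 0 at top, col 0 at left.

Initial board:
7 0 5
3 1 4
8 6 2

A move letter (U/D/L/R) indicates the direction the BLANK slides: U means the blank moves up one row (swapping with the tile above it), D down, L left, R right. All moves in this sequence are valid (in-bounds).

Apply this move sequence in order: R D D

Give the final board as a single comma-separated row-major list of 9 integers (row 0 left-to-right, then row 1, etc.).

After move 1 (R):
7 5 0
3 1 4
8 6 2

After move 2 (D):
7 5 4
3 1 0
8 6 2

After move 3 (D):
7 5 4
3 1 2
8 6 0

Answer: 7, 5, 4, 3, 1, 2, 8, 6, 0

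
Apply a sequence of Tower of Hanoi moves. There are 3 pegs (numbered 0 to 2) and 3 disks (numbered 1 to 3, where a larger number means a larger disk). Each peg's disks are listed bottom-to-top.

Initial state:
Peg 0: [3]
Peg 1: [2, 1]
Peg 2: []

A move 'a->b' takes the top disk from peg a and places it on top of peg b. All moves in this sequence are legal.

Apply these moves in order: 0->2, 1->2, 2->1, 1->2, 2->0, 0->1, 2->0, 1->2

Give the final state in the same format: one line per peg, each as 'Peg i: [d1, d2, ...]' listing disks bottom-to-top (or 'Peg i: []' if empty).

Answer: Peg 0: [3]
Peg 1: [2]
Peg 2: [1]

Derivation:
After move 1 (0->2):
Peg 0: []
Peg 1: [2, 1]
Peg 2: [3]

After move 2 (1->2):
Peg 0: []
Peg 1: [2]
Peg 2: [3, 1]

After move 3 (2->1):
Peg 0: []
Peg 1: [2, 1]
Peg 2: [3]

After move 4 (1->2):
Peg 0: []
Peg 1: [2]
Peg 2: [3, 1]

After move 5 (2->0):
Peg 0: [1]
Peg 1: [2]
Peg 2: [3]

After move 6 (0->1):
Peg 0: []
Peg 1: [2, 1]
Peg 2: [3]

After move 7 (2->0):
Peg 0: [3]
Peg 1: [2, 1]
Peg 2: []

After move 8 (1->2):
Peg 0: [3]
Peg 1: [2]
Peg 2: [1]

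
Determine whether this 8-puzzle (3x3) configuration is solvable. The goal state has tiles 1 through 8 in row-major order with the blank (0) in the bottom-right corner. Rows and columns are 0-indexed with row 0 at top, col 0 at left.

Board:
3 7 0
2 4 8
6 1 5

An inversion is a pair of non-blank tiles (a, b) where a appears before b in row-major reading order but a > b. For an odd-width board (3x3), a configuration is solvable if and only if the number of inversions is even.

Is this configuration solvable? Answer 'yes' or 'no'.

Answer: yes

Derivation:
Inversions (pairs i<j in row-major order where tile[i] > tile[j] > 0): 14
14 is even, so the puzzle is solvable.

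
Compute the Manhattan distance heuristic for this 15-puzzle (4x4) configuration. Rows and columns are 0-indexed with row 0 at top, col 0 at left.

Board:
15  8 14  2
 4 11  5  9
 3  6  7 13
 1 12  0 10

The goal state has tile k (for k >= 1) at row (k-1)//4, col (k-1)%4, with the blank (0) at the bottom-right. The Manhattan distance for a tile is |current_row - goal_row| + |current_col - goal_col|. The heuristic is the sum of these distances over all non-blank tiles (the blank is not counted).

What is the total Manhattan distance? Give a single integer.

Answer: 45

Derivation:
Tile 15: at (0,0), goal (3,2), distance |0-3|+|0-2| = 5
Tile 8: at (0,1), goal (1,3), distance |0-1|+|1-3| = 3
Tile 14: at (0,2), goal (3,1), distance |0-3|+|2-1| = 4
Tile 2: at (0,3), goal (0,1), distance |0-0|+|3-1| = 2
Tile 4: at (1,0), goal (0,3), distance |1-0|+|0-3| = 4
Tile 11: at (1,1), goal (2,2), distance |1-2|+|1-2| = 2
Tile 5: at (1,2), goal (1,0), distance |1-1|+|2-0| = 2
Tile 9: at (1,3), goal (2,0), distance |1-2|+|3-0| = 4
Tile 3: at (2,0), goal (0,2), distance |2-0|+|0-2| = 4
Tile 6: at (2,1), goal (1,1), distance |2-1|+|1-1| = 1
Tile 7: at (2,2), goal (1,2), distance |2-1|+|2-2| = 1
Tile 13: at (2,3), goal (3,0), distance |2-3|+|3-0| = 4
Tile 1: at (3,0), goal (0,0), distance |3-0|+|0-0| = 3
Tile 12: at (3,1), goal (2,3), distance |3-2|+|1-3| = 3
Tile 10: at (3,3), goal (2,1), distance |3-2|+|3-1| = 3
Sum: 5 + 3 + 4 + 2 + 4 + 2 + 2 + 4 + 4 + 1 + 1 + 4 + 3 + 3 + 3 = 45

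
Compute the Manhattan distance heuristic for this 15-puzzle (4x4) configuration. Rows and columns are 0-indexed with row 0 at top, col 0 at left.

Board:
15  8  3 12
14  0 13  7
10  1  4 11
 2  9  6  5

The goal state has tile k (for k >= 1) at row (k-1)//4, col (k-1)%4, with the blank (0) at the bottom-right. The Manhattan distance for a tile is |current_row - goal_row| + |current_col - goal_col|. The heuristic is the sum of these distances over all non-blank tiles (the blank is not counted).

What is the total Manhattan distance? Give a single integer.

Answer: 40

Derivation:
Tile 15: (0,0)->(3,2) = 5
Tile 8: (0,1)->(1,3) = 3
Tile 3: (0,2)->(0,2) = 0
Tile 12: (0,3)->(2,3) = 2
Tile 14: (1,0)->(3,1) = 3
Tile 13: (1,2)->(3,0) = 4
Tile 7: (1,3)->(1,2) = 1
Tile 10: (2,0)->(2,1) = 1
Tile 1: (2,1)->(0,0) = 3
Tile 4: (2,2)->(0,3) = 3
Tile 11: (2,3)->(2,2) = 1
Tile 2: (3,0)->(0,1) = 4
Tile 9: (3,1)->(2,0) = 2
Tile 6: (3,2)->(1,1) = 3
Tile 5: (3,3)->(1,0) = 5
Sum: 5 + 3 + 0 + 2 + 3 + 4 + 1 + 1 + 3 + 3 + 1 + 4 + 2 + 3 + 5 = 40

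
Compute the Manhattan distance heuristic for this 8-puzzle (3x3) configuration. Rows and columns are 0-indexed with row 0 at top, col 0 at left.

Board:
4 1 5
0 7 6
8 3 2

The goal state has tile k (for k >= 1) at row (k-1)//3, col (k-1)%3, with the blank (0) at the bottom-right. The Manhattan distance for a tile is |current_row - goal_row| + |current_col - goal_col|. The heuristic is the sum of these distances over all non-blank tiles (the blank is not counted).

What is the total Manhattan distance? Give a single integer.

Tile 4: at (0,0), goal (1,0), distance |0-1|+|0-0| = 1
Tile 1: at (0,1), goal (0,0), distance |0-0|+|1-0| = 1
Tile 5: at (0,2), goal (1,1), distance |0-1|+|2-1| = 2
Tile 7: at (1,1), goal (2,0), distance |1-2|+|1-0| = 2
Tile 6: at (1,2), goal (1,2), distance |1-1|+|2-2| = 0
Tile 8: at (2,0), goal (2,1), distance |2-2|+|0-1| = 1
Tile 3: at (2,1), goal (0,2), distance |2-0|+|1-2| = 3
Tile 2: at (2,2), goal (0,1), distance |2-0|+|2-1| = 3
Sum: 1 + 1 + 2 + 2 + 0 + 1 + 3 + 3 = 13

Answer: 13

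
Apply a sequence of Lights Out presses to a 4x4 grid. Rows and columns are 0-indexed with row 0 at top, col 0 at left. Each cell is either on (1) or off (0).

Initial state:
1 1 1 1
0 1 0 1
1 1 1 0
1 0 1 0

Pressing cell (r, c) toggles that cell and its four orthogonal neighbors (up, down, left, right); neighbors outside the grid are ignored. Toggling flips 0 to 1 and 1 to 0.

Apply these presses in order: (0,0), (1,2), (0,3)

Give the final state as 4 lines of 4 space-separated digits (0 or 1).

After press 1 at (0,0):
0 0 1 1
1 1 0 1
1 1 1 0
1 0 1 0

After press 2 at (1,2):
0 0 0 1
1 0 1 0
1 1 0 0
1 0 1 0

After press 3 at (0,3):
0 0 1 0
1 0 1 1
1 1 0 0
1 0 1 0

Answer: 0 0 1 0
1 0 1 1
1 1 0 0
1 0 1 0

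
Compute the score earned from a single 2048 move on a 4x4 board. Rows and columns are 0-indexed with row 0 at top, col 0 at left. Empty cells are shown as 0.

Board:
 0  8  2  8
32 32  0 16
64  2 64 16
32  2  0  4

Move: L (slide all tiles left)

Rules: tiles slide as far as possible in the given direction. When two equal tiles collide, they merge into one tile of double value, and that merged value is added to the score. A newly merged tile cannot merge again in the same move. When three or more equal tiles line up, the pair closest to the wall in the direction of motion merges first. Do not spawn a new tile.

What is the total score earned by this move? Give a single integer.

Answer: 64

Derivation:
Slide left:
row 0: [0, 8, 2, 8] -> [8, 2, 8, 0]  score +0 (running 0)
row 1: [32, 32, 0, 16] -> [64, 16, 0, 0]  score +64 (running 64)
row 2: [64, 2, 64, 16] -> [64, 2, 64, 16]  score +0 (running 64)
row 3: [32, 2, 0, 4] -> [32, 2, 4, 0]  score +0 (running 64)
Board after move:
 8  2  8  0
64 16  0  0
64  2 64 16
32  2  4  0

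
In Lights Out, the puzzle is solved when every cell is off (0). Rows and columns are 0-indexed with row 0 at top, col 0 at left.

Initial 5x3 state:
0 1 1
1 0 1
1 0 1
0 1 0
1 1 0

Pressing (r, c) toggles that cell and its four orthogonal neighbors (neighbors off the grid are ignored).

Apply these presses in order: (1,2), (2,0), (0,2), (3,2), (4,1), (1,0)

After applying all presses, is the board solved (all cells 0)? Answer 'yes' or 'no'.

After press 1 at (1,2):
0 1 0
1 1 0
1 0 0
0 1 0
1 1 0

After press 2 at (2,0):
0 1 0
0 1 0
0 1 0
1 1 0
1 1 0

After press 3 at (0,2):
0 0 1
0 1 1
0 1 0
1 1 0
1 1 0

After press 4 at (3,2):
0 0 1
0 1 1
0 1 1
1 0 1
1 1 1

After press 5 at (4,1):
0 0 1
0 1 1
0 1 1
1 1 1
0 0 0

After press 6 at (1,0):
1 0 1
1 0 1
1 1 1
1 1 1
0 0 0

Lights still on: 10

Answer: no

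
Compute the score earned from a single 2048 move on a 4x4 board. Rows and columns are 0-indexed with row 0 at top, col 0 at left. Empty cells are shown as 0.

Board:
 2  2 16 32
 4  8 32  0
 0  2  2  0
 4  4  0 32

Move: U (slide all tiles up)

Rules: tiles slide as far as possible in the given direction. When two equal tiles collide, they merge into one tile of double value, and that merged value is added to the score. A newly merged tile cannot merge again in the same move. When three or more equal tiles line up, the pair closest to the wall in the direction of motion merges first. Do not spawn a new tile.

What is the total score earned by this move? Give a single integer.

Slide up:
col 0: [2, 4, 0, 4] -> [2, 8, 0, 0]  score +8 (running 8)
col 1: [2, 8, 2, 4] -> [2, 8, 2, 4]  score +0 (running 8)
col 2: [16, 32, 2, 0] -> [16, 32, 2, 0]  score +0 (running 8)
col 3: [32, 0, 0, 32] -> [64, 0, 0, 0]  score +64 (running 72)
Board after move:
 2  2 16 64
 8  8 32  0
 0  2  2  0
 0  4  0  0

Answer: 72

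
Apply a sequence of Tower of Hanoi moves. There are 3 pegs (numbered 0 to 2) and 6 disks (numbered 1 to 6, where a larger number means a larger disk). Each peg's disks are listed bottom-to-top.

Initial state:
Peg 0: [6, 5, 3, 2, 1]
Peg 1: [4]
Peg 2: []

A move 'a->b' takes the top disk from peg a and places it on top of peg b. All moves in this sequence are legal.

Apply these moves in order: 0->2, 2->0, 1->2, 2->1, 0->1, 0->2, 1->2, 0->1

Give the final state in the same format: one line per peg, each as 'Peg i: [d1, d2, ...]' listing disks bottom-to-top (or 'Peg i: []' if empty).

Answer: Peg 0: [6, 5]
Peg 1: [4, 3]
Peg 2: [2, 1]

Derivation:
After move 1 (0->2):
Peg 0: [6, 5, 3, 2]
Peg 1: [4]
Peg 2: [1]

After move 2 (2->0):
Peg 0: [6, 5, 3, 2, 1]
Peg 1: [4]
Peg 2: []

After move 3 (1->2):
Peg 0: [6, 5, 3, 2, 1]
Peg 1: []
Peg 2: [4]

After move 4 (2->1):
Peg 0: [6, 5, 3, 2, 1]
Peg 1: [4]
Peg 2: []

After move 5 (0->1):
Peg 0: [6, 5, 3, 2]
Peg 1: [4, 1]
Peg 2: []

After move 6 (0->2):
Peg 0: [6, 5, 3]
Peg 1: [4, 1]
Peg 2: [2]

After move 7 (1->2):
Peg 0: [6, 5, 3]
Peg 1: [4]
Peg 2: [2, 1]

After move 8 (0->1):
Peg 0: [6, 5]
Peg 1: [4, 3]
Peg 2: [2, 1]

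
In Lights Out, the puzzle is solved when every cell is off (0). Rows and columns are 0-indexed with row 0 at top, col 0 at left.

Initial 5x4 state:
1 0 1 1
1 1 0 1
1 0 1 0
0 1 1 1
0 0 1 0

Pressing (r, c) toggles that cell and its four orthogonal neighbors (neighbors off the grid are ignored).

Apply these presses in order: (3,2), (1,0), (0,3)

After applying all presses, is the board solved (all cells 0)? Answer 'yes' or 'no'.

Answer: yes

Derivation:
After press 1 at (3,2):
1 0 1 1
1 1 0 1
1 0 0 0
0 0 0 0
0 0 0 0

After press 2 at (1,0):
0 0 1 1
0 0 0 1
0 0 0 0
0 0 0 0
0 0 0 0

After press 3 at (0,3):
0 0 0 0
0 0 0 0
0 0 0 0
0 0 0 0
0 0 0 0

Lights still on: 0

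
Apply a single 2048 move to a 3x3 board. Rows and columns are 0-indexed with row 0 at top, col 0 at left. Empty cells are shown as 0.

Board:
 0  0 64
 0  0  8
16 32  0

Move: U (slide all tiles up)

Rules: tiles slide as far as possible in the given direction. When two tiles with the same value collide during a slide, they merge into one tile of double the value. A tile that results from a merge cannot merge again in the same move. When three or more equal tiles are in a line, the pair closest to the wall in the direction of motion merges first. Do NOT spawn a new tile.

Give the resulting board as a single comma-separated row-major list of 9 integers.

Slide up:
col 0: [0, 0, 16] -> [16, 0, 0]
col 1: [0, 0, 32] -> [32, 0, 0]
col 2: [64, 8, 0] -> [64, 8, 0]

Answer: 16, 32, 64, 0, 0, 8, 0, 0, 0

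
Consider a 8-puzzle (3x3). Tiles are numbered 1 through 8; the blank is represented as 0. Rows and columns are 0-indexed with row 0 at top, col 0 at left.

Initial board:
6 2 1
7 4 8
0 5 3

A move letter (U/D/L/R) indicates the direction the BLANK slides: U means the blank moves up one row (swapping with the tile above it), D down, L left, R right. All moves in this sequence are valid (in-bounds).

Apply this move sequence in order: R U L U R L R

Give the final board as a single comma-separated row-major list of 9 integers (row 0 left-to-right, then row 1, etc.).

Answer: 2, 0, 1, 6, 7, 8, 5, 4, 3

Derivation:
After move 1 (R):
6 2 1
7 4 8
5 0 3

After move 2 (U):
6 2 1
7 0 8
5 4 3

After move 3 (L):
6 2 1
0 7 8
5 4 3

After move 4 (U):
0 2 1
6 7 8
5 4 3

After move 5 (R):
2 0 1
6 7 8
5 4 3

After move 6 (L):
0 2 1
6 7 8
5 4 3

After move 7 (R):
2 0 1
6 7 8
5 4 3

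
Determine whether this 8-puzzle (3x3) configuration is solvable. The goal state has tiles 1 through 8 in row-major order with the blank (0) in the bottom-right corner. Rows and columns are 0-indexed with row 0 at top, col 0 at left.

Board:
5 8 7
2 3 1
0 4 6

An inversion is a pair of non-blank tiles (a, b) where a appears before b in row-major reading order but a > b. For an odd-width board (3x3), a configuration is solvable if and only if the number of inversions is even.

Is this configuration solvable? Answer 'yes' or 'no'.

Inversions (pairs i<j in row-major order where tile[i] > tile[j] > 0): 17
17 is odd, so the puzzle is not solvable.

Answer: no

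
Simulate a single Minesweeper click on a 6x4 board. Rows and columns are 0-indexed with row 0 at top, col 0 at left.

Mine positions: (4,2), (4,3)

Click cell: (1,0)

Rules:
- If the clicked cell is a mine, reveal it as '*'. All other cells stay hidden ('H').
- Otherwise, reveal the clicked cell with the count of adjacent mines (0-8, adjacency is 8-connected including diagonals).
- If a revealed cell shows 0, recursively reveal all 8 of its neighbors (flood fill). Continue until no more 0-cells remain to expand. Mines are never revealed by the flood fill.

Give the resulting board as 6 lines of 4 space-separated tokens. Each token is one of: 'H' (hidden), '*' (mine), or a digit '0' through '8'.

0 0 0 0
0 0 0 0
0 0 0 0
0 1 2 2
0 1 H H
0 1 H H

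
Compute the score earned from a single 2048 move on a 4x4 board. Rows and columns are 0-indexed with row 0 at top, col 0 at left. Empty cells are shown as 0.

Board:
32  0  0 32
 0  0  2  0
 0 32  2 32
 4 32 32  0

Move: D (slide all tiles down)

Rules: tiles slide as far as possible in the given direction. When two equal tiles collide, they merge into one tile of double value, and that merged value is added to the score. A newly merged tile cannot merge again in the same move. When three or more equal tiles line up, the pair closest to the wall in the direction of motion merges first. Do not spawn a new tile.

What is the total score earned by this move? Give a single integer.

Slide down:
col 0: [32, 0, 0, 4] -> [0, 0, 32, 4]  score +0 (running 0)
col 1: [0, 0, 32, 32] -> [0, 0, 0, 64]  score +64 (running 64)
col 2: [0, 2, 2, 32] -> [0, 0, 4, 32]  score +4 (running 68)
col 3: [32, 0, 32, 0] -> [0, 0, 0, 64]  score +64 (running 132)
Board after move:
 0  0  0  0
 0  0  0  0
32  0  4  0
 4 64 32 64

Answer: 132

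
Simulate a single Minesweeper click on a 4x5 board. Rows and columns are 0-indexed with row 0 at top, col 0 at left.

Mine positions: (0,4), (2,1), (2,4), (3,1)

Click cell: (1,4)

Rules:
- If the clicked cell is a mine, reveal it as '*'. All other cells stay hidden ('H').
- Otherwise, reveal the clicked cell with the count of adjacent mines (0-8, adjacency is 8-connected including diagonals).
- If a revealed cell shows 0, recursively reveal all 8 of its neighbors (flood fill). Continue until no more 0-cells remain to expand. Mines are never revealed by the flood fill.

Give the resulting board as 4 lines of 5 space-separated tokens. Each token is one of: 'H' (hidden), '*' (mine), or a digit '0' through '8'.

H H H H H
H H H H 2
H H H H H
H H H H H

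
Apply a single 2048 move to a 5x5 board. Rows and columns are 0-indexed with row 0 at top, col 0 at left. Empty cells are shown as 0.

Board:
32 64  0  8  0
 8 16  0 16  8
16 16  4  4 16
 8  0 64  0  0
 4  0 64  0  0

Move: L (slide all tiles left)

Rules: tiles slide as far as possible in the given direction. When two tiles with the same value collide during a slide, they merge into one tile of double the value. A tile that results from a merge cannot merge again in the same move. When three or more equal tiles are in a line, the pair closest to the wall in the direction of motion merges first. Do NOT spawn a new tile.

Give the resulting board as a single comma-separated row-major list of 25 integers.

Slide left:
row 0: [32, 64, 0, 8, 0] -> [32, 64, 8, 0, 0]
row 1: [8, 16, 0, 16, 8] -> [8, 32, 8, 0, 0]
row 2: [16, 16, 4, 4, 16] -> [32, 8, 16, 0, 0]
row 3: [8, 0, 64, 0, 0] -> [8, 64, 0, 0, 0]
row 4: [4, 0, 64, 0, 0] -> [4, 64, 0, 0, 0]

Answer: 32, 64, 8, 0, 0, 8, 32, 8, 0, 0, 32, 8, 16, 0, 0, 8, 64, 0, 0, 0, 4, 64, 0, 0, 0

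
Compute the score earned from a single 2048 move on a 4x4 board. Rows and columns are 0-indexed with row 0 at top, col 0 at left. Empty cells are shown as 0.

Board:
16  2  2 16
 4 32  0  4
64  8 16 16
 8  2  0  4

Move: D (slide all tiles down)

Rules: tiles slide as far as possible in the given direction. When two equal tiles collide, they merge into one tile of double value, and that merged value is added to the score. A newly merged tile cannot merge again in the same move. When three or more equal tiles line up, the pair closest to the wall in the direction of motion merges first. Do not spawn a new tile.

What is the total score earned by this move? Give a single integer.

Answer: 0

Derivation:
Slide down:
col 0: [16, 4, 64, 8] -> [16, 4, 64, 8]  score +0 (running 0)
col 1: [2, 32, 8, 2] -> [2, 32, 8, 2]  score +0 (running 0)
col 2: [2, 0, 16, 0] -> [0, 0, 2, 16]  score +0 (running 0)
col 3: [16, 4, 16, 4] -> [16, 4, 16, 4]  score +0 (running 0)
Board after move:
16  2  0 16
 4 32  0  4
64  8  2 16
 8  2 16  4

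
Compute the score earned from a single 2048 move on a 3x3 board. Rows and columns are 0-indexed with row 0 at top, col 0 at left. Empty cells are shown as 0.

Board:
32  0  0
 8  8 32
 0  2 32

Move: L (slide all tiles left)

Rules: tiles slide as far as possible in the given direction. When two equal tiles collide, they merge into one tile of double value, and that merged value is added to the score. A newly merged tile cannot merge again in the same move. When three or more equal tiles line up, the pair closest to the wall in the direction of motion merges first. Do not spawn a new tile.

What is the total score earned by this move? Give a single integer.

Slide left:
row 0: [32, 0, 0] -> [32, 0, 0]  score +0 (running 0)
row 1: [8, 8, 32] -> [16, 32, 0]  score +16 (running 16)
row 2: [0, 2, 32] -> [2, 32, 0]  score +0 (running 16)
Board after move:
32  0  0
16 32  0
 2 32  0

Answer: 16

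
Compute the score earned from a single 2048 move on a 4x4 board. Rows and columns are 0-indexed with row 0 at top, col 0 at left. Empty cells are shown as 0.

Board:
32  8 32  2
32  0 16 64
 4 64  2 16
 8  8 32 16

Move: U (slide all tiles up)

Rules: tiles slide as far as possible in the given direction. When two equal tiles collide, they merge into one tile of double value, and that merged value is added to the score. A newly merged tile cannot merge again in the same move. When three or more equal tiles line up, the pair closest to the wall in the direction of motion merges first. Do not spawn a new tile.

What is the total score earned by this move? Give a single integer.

Answer: 96

Derivation:
Slide up:
col 0: [32, 32, 4, 8] -> [64, 4, 8, 0]  score +64 (running 64)
col 1: [8, 0, 64, 8] -> [8, 64, 8, 0]  score +0 (running 64)
col 2: [32, 16, 2, 32] -> [32, 16, 2, 32]  score +0 (running 64)
col 3: [2, 64, 16, 16] -> [2, 64, 32, 0]  score +32 (running 96)
Board after move:
64  8 32  2
 4 64 16 64
 8  8  2 32
 0  0 32  0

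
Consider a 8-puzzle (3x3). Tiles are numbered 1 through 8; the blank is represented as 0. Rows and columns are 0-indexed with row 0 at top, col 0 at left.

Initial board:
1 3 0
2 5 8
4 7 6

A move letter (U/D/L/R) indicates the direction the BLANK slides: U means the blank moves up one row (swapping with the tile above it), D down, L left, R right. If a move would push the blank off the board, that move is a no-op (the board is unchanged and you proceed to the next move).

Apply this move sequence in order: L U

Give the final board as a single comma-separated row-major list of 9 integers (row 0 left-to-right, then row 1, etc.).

After move 1 (L):
1 0 3
2 5 8
4 7 6

After move 2 (U):
1 0 3
2 5 8
4 7 6

Answer: 1, 0, 3, 2, 5, 8, 4, 7, 6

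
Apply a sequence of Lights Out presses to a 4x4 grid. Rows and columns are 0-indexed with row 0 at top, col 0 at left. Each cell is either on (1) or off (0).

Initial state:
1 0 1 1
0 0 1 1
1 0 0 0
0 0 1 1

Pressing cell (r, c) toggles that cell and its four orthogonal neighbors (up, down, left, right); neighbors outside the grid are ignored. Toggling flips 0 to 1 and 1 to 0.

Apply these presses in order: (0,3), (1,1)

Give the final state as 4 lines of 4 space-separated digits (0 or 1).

After press 1 at (0,3):
1 0 0 0
0 0 1 0
1 0 0 0
0 0 1 1

After press 2 at (1,1):
1 1 0 0
1 1 0 0
1 1 0 0
0 0 1 1

Answer: 1 1 0 0
1 1 0 0
1 1 0 0
0 0 1 1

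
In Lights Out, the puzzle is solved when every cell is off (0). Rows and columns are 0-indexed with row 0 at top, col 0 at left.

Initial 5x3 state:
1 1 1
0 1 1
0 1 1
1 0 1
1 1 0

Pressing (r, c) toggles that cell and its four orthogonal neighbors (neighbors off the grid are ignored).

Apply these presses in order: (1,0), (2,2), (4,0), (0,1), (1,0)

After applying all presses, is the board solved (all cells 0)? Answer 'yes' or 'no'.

Answer: yes

Derivation:
After press 1 at (1,0):
0 1 1
1 0 1
1 1 1
1 0 1
1 1 0

After press 2 at (2,2):
0 1 1
1 0 0
1 0 0
1 0 0
1 1 0

After press 3 at (4,0):
0 1 1
1 0 0
1 0 0
0 0 0
0 0 0

After press 4 at (0,1):
1 0 0
1 1 0
1 0 0
0 0 0
0 0 0

After press 5 at (1,0):
0 0 0
0 0 0
0 0 0
0 0 0
0 0 0

Lights still on: 0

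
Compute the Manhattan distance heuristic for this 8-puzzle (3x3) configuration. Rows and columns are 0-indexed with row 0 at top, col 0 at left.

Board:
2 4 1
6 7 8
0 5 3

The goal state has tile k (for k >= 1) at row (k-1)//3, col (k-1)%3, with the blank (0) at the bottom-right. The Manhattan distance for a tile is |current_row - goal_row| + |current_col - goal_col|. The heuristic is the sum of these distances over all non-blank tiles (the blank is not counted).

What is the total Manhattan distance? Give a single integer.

Answer: 14

Derivation:
Tile 2: at (0,0), goal (0,1), distance |0-0|+|0-1| = 1
Tile 4: at (0,1), goal (1,0), distance |0-1|+|1-0| = 2
Tile 1: at (0,2), goal (0,0), distance |0-0|+|2-0| = 2
Tile 6: at (1,0), goal (1,2), distance |1-1|+|0-2| = 2
Tile 7: at (1,1), goal (2,0), distance |1-2|+|1-0| = 2
Tile 8: at (1,2), goal (2,1), distance |1-2|+|2-1| = 2
Tile 5: at (2,1), goal (1,1), distance |2-1|+|1-1| = 1
Tile 3: at (2,2), goal (0,2), distance |2-0|+|2-2| = 2
Sum: 1 + 2 + 2 + 2 + 2 + 2 + 1 + 2 = 14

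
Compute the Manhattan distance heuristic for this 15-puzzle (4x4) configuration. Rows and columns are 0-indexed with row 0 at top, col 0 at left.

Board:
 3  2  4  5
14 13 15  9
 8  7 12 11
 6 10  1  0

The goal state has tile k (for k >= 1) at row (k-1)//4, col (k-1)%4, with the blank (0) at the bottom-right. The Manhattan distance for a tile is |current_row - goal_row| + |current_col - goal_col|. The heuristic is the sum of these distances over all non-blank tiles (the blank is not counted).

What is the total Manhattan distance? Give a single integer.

Tile 3: at (0,0), goal (0,2), distance |0-0|+|0-2| = 2
Tile 2: at (0,1), goal (0,1), distance |0-0|+|1-1| = 0
Tile 4: at (0,2), goal (0,3), distance |0-0|+|2-3| = 1
Tile 5: at (0,3), goal (1,0), distance |0-1|+|3-0| = 4
Tile 14: at (1,0), goal (3,1), distance |1-3|+|0-1| = 3
Tile 13: at (1,1), goal (3,0), distance |1-3|+|1-0| = 3
Tile 15: at (1,2), goal (3,2), distance |1-3|+|2-2| = 2
Tile 9: at (1,3), goal (2,0), distance |1-2|+|3-0| = 4
Tile 8: at (2,0), goal (1,3), distance |2-1|+|0-3| = 4
Tile 7: at (2,1), goal (1,2), distance |2-1|+|1-2| = 2
Tile 12: at (2,2), goal (2,3), distance |2-2|+|2-3| = 1
Tile 11: at (2,3), goal (2,2), distance |2-2|+|3-2| = 1
Tile 6: at (3,0), goal (1,1), distance |3-1|+|0-1| = 3
Tile 10: at (3,1), goal (2,1), distance |3-2|+|1-1| = 1
Tile 1: at (3,2), goal (0,0), distance |3-0|+|2-0| = 5
Sum: 2 + 0 + 1 + 4 + 3 + 3 + 2 + 4 + 4 + 2 + 1 + 1 + 3 + 1 + 5 = 36

Answer: 36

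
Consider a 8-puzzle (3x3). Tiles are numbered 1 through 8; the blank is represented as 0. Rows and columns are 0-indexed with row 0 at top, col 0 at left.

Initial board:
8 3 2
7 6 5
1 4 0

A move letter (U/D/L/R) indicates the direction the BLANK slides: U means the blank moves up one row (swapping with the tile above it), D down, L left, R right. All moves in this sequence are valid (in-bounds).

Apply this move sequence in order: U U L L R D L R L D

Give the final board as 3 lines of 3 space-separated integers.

Answer: 8 6 3
1 7 2
0 4 5

Derivation:
After move 1 (U):
8 3 2
7 6 0
1 4 5

After move 2 (U):
8 3 0
7 6 2
1 4 5

After move 3 (L):
8 0 3
7 6 2
1 4 5

After move 4 (L):
0 8 3
7 6 2
1 4 5

After move 5 (R):
8 0 3
7 6 2
1 4 5

After move 6 (D):
8 6 3
7 0 2
1 4 5

After move 7 (L):
8 6 3
0 7 2
1 4 5

After move 8 (R):
8 6 3
7 0 2
1 4 5

After move 9 (L):
8 6 3
0 7 2
1 4 5

After move 10 (D):
8 6 3
1 7 2
0 4 5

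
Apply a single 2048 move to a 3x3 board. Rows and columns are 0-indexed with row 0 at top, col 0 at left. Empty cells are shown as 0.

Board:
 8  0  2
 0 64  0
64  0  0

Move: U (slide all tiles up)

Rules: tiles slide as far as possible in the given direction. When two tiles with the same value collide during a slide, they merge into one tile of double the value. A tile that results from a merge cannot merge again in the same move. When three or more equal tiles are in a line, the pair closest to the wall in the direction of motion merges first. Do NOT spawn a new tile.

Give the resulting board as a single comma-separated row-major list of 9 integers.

Slide up:
col 0: [8, 0, 64] -> [8, 64, 0]
col 1: [0, 64, 0] -> [64, 0, 0]
col 2: [2, 0, 0] -> [2, 0, 0]

Answer: 8, 64, 2, 64, 0, 0, 0, 0, 0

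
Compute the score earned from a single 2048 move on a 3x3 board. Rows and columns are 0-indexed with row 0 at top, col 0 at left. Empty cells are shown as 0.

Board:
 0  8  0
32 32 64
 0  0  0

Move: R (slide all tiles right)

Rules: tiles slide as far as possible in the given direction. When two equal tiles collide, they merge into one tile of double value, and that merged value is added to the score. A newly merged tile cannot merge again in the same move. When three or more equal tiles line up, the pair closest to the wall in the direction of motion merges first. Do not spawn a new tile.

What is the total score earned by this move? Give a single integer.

Slide right:
row 0: [0, 8, 0] -> [0, 0, 8]  score +0 (running 0)
row 1: [32, 32, 64] -> [0, 64, 64]  score +64 (running 64)
row 2: [0, 0, 0] -> [0, 0, 0]  score +0 (running 64)
Board after move:
 0  0  8
 0 64 64
 0  0  0

Answer: 64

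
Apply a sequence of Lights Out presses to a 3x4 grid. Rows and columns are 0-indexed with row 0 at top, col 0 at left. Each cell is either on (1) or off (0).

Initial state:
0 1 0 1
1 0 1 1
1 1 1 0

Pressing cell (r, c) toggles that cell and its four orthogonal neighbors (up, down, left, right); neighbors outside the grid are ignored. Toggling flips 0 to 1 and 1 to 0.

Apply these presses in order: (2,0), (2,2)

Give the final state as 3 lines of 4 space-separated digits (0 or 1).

Answer: 0 1 0 1
0 0 0 1
0 1 0 1

Derivation:
After press 1 at (2,0):
0 1 0 1
0 0 1 1
0 0 1 0

After press 2 at (2,2):
0 1 0 1
0 0 0 1
0 1 0 1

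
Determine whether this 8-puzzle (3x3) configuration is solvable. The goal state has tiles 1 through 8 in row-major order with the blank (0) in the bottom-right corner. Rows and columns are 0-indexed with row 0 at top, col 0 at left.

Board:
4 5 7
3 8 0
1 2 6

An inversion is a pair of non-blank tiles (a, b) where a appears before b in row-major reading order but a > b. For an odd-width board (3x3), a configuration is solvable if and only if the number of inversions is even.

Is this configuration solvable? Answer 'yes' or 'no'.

Answer: no

Derivation:
Inversions (pairs i<j in row-major order where tile[i] > tile[j] > 0): 15
15 is odd, so the puzzle is not solvable.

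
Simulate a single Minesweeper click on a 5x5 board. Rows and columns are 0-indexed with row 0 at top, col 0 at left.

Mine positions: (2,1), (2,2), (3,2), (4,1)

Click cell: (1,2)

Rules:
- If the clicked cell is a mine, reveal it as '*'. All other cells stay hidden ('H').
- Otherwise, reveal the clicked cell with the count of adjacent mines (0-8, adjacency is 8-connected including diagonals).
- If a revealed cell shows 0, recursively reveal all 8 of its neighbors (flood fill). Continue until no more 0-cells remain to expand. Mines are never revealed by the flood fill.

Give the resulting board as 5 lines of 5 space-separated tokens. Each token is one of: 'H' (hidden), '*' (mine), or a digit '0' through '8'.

H H H H H
H H 2 H H
H H H H H
H H H H H
H H H H H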